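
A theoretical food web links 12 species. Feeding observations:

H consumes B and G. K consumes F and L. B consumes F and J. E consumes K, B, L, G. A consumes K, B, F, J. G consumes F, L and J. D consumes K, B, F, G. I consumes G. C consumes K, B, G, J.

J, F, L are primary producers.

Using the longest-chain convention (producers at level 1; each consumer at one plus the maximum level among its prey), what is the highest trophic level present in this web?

3

Producers (level 1): J, F, L.
J → G → C gives C level 3.
No species has a prey at level 3, so no species reaches level 4.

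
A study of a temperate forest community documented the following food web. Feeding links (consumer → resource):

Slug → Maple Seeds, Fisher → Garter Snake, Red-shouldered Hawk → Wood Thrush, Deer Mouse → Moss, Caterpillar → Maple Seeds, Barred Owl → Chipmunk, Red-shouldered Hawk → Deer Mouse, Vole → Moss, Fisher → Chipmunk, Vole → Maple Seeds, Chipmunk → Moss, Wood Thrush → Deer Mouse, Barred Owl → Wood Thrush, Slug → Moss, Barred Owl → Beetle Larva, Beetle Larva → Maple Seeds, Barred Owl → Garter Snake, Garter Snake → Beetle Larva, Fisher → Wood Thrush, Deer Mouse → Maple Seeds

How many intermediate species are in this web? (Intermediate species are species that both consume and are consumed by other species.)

Intermediate species (has both prey and predators): Beetle Larva, Chipmunk, Deer Mouse, Wood Thrush, Garter Snake.
Count: 5.

5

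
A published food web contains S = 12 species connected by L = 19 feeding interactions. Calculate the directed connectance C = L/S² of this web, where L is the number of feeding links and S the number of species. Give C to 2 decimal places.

C = 0.13

The web has S = 12 species and L = 19 feeding links.
C = L / S² = 19 / 144 = 0.1319 ≈ 0.13.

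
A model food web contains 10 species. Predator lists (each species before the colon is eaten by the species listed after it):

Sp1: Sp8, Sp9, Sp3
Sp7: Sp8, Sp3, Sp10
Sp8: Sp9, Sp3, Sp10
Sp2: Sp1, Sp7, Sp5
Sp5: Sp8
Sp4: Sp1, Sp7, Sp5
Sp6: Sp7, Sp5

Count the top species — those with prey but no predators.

3

Top species (has prey, but nothing eats it): Sp9, Sp3, Sp10.
Count: 3.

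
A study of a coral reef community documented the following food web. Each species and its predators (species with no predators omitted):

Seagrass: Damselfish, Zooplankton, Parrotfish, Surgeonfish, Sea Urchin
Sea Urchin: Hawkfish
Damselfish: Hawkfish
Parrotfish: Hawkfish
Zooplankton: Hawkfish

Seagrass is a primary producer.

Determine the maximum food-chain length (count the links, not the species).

2 links

One longest chain: Seagrass → Damselfish → Hawkfish.
It has 3 species and 2 links.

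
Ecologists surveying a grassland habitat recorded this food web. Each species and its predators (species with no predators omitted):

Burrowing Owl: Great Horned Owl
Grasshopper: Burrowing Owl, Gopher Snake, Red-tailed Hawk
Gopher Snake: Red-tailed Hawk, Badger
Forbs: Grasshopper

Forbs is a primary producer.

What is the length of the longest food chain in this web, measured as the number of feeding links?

One longest chain: Forbs → Grasshopper → Gopher Snake → Red-tailed Hawk.
It has 4 species and 3 links.

3 links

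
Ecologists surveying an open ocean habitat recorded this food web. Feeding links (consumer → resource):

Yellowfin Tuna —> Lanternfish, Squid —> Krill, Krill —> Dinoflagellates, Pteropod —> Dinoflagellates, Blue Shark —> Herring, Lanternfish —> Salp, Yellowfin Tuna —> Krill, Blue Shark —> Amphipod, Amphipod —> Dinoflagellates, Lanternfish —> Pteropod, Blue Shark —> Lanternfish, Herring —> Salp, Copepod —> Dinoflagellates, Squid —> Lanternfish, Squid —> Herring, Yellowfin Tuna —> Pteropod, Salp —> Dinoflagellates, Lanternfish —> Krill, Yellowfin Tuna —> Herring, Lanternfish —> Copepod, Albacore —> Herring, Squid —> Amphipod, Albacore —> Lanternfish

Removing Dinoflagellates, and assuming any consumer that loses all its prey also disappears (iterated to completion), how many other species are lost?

Remove Dinoflagellates.
Round 1: Copepod (all prey gone), Krill (all prey gone), Pteropod (all prey gone), Salp (all prey gone), Amphipod (all prey gone) → extinct.
Round 2: Herring (all prey gone), Lanternfish (all prey gone) → extinct.
Round 3: Albacore (all prey gone), Yellowfin Tuna (all prey gone), Squid (all prey gone), Blue Shark (all prey gone) → extinct.
No further losses. Total secondary extinctions: 11.

11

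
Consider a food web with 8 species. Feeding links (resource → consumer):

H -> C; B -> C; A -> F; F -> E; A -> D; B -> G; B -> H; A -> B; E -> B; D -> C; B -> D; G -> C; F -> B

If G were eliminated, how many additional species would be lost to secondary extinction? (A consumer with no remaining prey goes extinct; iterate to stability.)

0

Remove G.
Every predator of it retains at least one other prey: C still has B, D, H.
No consumer loses all prey, so no secondary extinctions occur.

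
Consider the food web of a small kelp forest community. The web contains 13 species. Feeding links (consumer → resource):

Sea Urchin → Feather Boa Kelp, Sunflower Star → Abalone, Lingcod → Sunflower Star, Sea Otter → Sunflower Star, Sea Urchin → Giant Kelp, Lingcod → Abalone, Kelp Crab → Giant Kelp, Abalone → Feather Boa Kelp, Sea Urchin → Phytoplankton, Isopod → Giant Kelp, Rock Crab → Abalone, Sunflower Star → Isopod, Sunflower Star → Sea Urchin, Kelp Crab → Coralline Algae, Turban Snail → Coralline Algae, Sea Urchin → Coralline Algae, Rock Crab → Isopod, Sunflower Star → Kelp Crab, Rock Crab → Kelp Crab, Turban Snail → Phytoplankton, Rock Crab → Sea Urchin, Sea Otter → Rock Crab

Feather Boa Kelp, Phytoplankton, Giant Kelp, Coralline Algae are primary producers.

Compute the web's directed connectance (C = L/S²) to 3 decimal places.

The web has S = 13 species and L = 22 feeding links.
C = L / S² = 22 / 169 = 0.1302 ≈ 0.130.

C = 0.130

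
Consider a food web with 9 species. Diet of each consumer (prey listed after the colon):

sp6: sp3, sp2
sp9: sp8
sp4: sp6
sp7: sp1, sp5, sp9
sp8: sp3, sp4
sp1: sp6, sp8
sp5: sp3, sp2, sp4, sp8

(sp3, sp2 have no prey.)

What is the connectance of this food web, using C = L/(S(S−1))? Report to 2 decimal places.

The web has S = 9 species and L = 15 feeding links.
C = L / (S(S−1)) = 15 / 72 = 0.2083 ≈ 0.21.

C = 0.21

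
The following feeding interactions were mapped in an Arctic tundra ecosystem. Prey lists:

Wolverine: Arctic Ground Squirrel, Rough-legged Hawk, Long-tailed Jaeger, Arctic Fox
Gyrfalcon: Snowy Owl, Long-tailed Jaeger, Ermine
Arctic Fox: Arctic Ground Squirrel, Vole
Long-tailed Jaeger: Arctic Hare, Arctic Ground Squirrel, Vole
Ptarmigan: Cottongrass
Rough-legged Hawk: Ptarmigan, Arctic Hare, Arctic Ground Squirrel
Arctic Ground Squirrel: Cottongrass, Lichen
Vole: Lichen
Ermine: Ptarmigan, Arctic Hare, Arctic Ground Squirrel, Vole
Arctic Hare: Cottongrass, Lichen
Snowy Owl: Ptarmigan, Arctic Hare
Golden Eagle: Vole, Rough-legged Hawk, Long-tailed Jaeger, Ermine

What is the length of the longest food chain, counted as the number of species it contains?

4 species

One longest chain: Cottongrass → Arctic Hare → Long-tailed Jaeger → Gyrfalcon.
It has 4 species and 3 links.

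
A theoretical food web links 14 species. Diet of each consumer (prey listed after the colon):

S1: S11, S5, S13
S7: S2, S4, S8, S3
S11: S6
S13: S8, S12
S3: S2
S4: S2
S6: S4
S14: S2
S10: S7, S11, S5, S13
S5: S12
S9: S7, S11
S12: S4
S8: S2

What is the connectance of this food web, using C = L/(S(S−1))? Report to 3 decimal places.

C = 0.126

The web has S = 14 species and L = 23 feeding links.
C = L / (S(S−1)) = 23 / 182 = 0.1264 ≈ 0.126.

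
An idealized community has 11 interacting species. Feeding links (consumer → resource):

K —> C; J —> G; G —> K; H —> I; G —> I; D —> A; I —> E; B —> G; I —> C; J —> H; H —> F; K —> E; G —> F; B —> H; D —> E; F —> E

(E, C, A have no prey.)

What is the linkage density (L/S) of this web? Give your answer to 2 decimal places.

L/S = 1.45

There are L = 16 links among S = 11 species.
L/S = 16/11 = 1.4545 ≈ 1.45.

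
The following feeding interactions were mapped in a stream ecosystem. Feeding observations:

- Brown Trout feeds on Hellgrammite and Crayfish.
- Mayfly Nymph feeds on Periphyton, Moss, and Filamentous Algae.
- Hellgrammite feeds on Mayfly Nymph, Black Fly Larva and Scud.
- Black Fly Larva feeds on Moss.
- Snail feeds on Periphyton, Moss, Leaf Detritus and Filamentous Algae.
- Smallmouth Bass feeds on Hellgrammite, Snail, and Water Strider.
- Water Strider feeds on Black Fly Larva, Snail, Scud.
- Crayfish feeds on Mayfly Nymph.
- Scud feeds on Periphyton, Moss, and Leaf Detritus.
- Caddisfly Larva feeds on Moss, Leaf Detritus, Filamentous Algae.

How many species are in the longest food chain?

4 species

One longest chain: Moss → Black Fly Larva → Water Strider → Smallmouth Bass.
It has 4 species and 3 links.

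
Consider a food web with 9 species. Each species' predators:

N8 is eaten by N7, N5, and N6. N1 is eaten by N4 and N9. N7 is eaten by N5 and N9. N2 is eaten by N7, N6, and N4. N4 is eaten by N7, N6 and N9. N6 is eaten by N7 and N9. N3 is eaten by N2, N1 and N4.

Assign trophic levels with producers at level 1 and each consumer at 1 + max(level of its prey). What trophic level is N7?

N3 is a producer → level 1.
N2 eats N3 → level 2.
N4 eats N2 (level 2); other prey at levels: N3 1, N1 2 → level 3.
N6 eats N4 (level 3); other prey at levels: N8 1, N2 2 → level 4.
N7 eats N6 (level 4); other prey at levels: N8 1, N2 2, N4 3 → level 5.

Trophic level 5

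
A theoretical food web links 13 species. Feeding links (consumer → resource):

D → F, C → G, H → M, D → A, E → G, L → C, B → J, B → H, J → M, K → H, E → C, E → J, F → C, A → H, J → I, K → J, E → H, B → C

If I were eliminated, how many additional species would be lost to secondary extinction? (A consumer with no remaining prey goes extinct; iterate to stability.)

0

Remove I.
Every predator of it retains at least one other prey: J still has M.
No consumer loses all prey, so no secondary extinctions occur.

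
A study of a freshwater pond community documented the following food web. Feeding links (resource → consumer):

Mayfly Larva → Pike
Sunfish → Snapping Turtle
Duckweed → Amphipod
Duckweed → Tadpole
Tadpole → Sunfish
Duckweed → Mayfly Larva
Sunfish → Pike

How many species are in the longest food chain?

One longest chain: Duckweed → Tadpole → Sunfish → Snapping Turtle.
It has 4 species and 3 links.

4 species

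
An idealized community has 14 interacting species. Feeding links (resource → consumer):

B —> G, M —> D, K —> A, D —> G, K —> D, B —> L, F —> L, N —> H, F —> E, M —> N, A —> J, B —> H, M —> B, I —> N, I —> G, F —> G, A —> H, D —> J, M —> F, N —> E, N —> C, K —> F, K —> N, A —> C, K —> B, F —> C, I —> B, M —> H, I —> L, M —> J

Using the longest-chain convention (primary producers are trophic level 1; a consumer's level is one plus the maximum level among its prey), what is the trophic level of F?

Trophic level 2

K is a producer → level 1.
F eats K (level 1); other prey at levels: M 1 → level 2.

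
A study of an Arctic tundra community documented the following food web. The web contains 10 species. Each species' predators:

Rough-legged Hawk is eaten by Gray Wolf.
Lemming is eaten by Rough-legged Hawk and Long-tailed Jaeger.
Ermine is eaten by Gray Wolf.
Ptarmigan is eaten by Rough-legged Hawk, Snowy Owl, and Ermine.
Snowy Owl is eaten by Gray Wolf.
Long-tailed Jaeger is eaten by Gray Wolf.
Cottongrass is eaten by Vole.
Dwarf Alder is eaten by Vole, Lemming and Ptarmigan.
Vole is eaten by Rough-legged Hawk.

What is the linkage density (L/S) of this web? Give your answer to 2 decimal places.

L/S = 1.40

There are L = 14 links among S = 10 species.
L/S = 14/10 = 1.4000 ≈ 1.40.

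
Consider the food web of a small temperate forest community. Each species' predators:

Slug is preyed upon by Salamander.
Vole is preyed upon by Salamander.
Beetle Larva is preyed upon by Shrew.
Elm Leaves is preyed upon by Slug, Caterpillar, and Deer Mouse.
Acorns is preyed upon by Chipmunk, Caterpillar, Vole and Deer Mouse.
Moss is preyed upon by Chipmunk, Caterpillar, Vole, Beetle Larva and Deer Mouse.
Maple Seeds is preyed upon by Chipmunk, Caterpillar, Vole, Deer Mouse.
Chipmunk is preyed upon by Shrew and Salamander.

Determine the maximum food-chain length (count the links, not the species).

2 links

One longest chain: Moss → Chipmunk → Shrew.
It has 3 species and 2 links.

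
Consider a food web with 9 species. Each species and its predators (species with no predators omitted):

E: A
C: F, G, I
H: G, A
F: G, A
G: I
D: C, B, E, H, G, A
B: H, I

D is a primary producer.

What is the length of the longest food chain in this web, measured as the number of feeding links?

One longest chain: D → C → F → G → I.
It has 5 species and 4 links.

4 links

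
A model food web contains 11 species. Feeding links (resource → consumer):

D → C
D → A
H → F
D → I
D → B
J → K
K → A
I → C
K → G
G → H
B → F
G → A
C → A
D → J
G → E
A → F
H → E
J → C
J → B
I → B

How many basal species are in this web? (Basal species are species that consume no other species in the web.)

1

Basal species (no prey listed): D.
Count: 1.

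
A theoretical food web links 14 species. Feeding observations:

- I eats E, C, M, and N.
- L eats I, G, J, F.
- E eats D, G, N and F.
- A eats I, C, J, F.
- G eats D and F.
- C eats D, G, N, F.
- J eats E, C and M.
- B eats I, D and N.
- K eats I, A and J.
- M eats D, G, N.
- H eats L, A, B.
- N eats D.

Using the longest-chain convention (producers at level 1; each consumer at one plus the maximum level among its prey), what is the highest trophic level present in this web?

Producers (level 1): D, F.
D → G → E → J → A → K gives K level 6.
No species has a prey at level 6, so no species reaches level 7.

6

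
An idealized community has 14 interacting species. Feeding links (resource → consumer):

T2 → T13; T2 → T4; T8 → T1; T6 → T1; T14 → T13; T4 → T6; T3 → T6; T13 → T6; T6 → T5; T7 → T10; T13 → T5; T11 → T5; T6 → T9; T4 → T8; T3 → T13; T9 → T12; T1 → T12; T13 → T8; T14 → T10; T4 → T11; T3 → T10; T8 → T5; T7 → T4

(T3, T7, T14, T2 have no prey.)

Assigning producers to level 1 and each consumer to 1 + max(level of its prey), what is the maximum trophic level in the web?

5

Producers (level 1): T3, T7, T14, T2.
T3 → T13 → T6 → T9 → T12 gives T12 level 5.
No species has a prey at level 5, so no species reaches level 6.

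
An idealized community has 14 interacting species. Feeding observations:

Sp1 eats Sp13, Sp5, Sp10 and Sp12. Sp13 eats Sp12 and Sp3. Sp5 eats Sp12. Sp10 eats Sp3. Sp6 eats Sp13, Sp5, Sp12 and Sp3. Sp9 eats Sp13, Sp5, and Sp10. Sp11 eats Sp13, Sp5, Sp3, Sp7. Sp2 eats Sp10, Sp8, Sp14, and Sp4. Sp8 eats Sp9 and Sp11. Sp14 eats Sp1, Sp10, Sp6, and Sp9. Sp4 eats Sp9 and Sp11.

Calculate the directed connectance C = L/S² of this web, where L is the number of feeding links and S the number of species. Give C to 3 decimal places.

The web has S = 14 species and L = 31 feeding links.
C = L / S² = 31 / 196 = 0.1582 ≈ 0.158.

C = 0.158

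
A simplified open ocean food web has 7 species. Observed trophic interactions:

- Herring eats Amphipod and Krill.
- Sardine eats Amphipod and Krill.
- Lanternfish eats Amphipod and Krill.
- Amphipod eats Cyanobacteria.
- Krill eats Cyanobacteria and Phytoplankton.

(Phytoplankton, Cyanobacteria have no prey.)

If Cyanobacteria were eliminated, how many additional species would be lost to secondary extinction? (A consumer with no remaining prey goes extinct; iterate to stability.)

1

Remove Cyanobacteria.
Round 1: Amphipod (all prey gone) → extinct.
No further losses. Total secondary extinctions: 1.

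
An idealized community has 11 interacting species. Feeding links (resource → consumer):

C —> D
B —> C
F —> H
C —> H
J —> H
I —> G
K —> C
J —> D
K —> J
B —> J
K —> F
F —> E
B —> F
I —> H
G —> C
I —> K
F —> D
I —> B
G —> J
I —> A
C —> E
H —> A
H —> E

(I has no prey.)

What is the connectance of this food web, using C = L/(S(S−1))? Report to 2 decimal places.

C = 0.21

The web has S = 11 species and L = 23 feeding links.
C = L / (S(S−1)) = 23 / 110 = 0.2091 ≈ 0.21.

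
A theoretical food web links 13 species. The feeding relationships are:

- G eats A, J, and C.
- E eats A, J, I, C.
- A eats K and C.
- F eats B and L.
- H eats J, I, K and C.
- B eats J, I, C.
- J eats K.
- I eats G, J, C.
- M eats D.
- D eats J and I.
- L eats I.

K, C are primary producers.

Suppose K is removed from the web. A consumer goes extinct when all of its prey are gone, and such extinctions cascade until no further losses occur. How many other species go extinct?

Remove K.
Round 1: J (all prey gone) → extinct.
No further losses. Total secondary extinctions: 1.

1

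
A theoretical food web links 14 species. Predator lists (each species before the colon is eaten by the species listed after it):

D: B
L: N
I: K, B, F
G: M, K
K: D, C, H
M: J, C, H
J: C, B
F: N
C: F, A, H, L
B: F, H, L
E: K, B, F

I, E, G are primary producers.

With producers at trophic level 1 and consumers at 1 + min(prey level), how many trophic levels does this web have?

Producers (level 1): I, E, G.
Following each consumer down to its lowest-level prey: G → M → C → A (levels 1 through 4).
All prey of A (C 3) are at level 3 or above, so A is at level 1 + 3 = 4.
Every consumer has at least one prey at level 3 or below, so none exceeds level 4.

4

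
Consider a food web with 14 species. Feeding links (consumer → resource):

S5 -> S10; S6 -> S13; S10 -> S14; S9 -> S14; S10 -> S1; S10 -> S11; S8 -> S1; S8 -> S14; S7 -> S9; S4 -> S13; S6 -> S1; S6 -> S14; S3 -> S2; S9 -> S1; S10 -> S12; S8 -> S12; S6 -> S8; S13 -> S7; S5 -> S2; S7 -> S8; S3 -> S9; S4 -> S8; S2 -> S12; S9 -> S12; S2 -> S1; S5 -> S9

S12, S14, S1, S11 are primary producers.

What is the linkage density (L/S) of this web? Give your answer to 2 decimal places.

There are L = 26 links among S = 14 species.
L/S = 26/14 = 1.8571 ≈ 1.86.

L/S = 1.86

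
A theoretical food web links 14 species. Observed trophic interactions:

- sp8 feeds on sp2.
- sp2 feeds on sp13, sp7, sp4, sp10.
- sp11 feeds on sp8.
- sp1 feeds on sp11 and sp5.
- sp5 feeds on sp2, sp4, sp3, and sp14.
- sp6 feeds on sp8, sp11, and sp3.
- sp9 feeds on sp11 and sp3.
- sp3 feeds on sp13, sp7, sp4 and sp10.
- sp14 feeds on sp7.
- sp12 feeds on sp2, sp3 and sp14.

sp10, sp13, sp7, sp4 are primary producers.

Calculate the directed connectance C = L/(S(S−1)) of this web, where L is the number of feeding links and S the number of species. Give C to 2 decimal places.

C = 0.14

The web has S = 14 species and L = 25 feeding links.
C = L / (S(S−1)) = 25 / 182 = 0.1374 ≈ 0.14.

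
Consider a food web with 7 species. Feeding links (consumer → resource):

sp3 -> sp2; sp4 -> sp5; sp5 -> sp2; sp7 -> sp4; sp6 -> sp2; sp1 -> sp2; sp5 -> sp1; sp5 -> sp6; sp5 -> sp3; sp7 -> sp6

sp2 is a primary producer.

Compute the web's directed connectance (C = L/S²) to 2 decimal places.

C = 0.20

The web has S = 7 species and L = 10 feeding links.
C = L / S² = 10 / 49 = 0.2041 ≈ 0.20.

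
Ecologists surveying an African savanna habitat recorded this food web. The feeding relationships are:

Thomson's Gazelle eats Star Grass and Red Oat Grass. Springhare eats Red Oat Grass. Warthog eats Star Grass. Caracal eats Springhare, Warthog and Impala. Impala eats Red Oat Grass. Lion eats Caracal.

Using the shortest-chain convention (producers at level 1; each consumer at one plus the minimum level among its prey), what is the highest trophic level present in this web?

4

Producers (level 1): Star Grass, Red Oat Grass.
Following each consumer down to its lowest-level prey: Red Oat Grass → Springhare → Caracal → Lion (levels 1 through 4).
All prey of Lion (Caracal 3) are at level 3 or above, so Lion is at level 1 + 3 = 4.
Every consumer has at least one prey at level 3 or below, so none exceeds level 4.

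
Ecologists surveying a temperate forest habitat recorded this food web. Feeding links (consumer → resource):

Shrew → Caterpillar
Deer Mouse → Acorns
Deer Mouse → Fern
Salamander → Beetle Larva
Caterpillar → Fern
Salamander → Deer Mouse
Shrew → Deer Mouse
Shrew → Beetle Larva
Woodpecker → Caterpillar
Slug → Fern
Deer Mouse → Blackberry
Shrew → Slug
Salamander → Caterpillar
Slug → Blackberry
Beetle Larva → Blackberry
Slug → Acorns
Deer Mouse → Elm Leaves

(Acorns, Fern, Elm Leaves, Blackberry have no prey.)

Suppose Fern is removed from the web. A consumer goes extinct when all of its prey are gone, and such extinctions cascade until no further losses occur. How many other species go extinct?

2

Remove Fern.
Round 1: Caterpillar (all prey gone) → extinct.
Round 2: Woodpecker (all prey gone) → extinct.
No further losses. Total secondary extinctions: 2.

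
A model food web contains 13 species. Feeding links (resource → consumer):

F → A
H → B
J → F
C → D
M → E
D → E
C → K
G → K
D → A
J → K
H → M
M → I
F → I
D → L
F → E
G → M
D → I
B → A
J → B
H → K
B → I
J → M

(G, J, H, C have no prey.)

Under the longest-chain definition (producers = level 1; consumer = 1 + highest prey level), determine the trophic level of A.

C is a producer → level 1.
D eats C → level 2.
A eats D (level 2); other prey at levels: B 2, F 2 → level 3.

Trophic level 3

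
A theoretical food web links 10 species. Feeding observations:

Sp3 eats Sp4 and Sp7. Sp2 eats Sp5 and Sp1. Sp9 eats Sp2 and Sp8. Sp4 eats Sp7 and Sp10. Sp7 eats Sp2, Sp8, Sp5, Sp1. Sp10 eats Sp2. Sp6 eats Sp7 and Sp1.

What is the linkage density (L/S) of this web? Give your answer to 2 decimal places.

There are L = 15 links among S = 10 species.
L/S = 15/10 = 1.5000 ≈ 1.50.

L/S = 1.50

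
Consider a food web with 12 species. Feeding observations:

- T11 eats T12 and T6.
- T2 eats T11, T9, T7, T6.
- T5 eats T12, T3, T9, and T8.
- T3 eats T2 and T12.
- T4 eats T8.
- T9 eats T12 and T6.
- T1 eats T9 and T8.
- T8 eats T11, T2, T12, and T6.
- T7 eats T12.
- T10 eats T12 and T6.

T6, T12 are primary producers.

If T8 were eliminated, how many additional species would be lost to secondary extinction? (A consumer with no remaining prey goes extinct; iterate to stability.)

1

Remove T8.
Round 1: T4 (all prey gone) → extinct.
No further losses. Total secondary extinctions: 1.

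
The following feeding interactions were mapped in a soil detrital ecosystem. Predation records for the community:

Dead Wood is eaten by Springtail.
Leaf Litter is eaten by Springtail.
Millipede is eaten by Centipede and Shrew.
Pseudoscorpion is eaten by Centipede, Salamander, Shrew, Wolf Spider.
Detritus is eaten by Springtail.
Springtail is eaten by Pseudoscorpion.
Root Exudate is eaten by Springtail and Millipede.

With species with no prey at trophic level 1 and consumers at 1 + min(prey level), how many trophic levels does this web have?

4

Basal resources (level 1): Root Exudate, Detritus, Leaf Litter, Dead Wood.
Following each consumer down to its lowest-level prey: Root Exudate → Springtail → Pseudoscorpion → Salamander (levels 1 through 4).
All prey of Salamander (Pseudoscorpion 3) are at level 3 or above, so Salamander is at level 1 + 3 = 4.
Every consumer has at least one prey at level 3 or below, so none exceeds level 4.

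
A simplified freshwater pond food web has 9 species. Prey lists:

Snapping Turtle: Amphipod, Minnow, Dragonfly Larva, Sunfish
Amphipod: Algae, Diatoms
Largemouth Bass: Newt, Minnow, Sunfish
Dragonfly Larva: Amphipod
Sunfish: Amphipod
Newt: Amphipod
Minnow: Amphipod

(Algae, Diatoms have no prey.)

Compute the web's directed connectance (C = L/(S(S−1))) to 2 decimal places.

C = 0.18

The web has S = 9 species and L = 13 feeding links.
C = L / (S(S−1)) = 13 / 72 = 0.1806 ≈ 0.18.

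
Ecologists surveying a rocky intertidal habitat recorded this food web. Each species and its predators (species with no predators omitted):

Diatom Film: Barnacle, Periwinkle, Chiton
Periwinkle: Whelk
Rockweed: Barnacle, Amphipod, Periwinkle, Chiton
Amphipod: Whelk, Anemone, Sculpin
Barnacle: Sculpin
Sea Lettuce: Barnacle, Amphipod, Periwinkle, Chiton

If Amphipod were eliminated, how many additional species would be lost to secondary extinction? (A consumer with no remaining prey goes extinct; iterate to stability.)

Remove Amphipod.
Round 1: Anemone (all prey gone) → extinct.
No further losses. Total secondary extinctions: 1.

1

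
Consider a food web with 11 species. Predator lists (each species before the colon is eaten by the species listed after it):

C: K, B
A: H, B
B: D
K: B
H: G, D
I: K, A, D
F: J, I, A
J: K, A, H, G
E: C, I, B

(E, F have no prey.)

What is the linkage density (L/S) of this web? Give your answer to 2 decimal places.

L/S = 1.91

There are L = 21 links among S = 11 species.
L/S = 21/11 = 1.9091 ≈ 1.91.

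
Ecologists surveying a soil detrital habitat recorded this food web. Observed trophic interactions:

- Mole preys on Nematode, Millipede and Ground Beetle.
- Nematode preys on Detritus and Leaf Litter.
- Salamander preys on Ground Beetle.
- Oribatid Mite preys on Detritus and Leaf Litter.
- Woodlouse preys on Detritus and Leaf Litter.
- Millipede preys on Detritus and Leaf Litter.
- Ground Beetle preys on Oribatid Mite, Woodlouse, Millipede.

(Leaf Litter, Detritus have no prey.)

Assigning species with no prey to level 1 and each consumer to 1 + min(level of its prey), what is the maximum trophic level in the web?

4

Basal resources (level 1): Leaf Litter, Detritus.
Following each consumer down to its lowest-level prey: Leaf Litter → Oribatid Mite → Ground Beetle → Salamander (levels 1 through 4).
All prey of Salamander (Ground Beetle 3) are at level 3 or above, so Salamander is at level 1 + 3 = 4.
Every consumer has at least one prey at level 3 or below, so none exceeds level 4.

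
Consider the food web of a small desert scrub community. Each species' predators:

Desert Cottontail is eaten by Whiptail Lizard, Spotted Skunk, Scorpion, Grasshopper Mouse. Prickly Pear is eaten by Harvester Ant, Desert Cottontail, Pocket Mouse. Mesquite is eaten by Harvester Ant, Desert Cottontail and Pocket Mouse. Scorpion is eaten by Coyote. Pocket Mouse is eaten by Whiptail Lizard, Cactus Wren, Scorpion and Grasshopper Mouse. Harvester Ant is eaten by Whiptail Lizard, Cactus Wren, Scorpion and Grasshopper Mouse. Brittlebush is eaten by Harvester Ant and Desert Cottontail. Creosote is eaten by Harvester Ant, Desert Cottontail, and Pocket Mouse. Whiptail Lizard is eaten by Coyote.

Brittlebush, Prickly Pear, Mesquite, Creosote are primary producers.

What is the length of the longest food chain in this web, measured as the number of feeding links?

3 links

One longest chain: Brittlebush → Harvester Ant → Scorpion → Coyote.
It has 4 species and 3 links.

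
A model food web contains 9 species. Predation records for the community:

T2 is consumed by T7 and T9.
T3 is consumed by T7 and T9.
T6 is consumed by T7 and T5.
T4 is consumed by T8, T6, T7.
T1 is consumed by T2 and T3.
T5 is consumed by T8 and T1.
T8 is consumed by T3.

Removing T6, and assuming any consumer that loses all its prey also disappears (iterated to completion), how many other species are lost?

3

Remove T6.
Round 1: T5 (all prey gone) → extinct.
Round 2: T1 (all prey gone) → extinct.
Round 3: T2 (all prey gone) → extinct.
No further losses. Total secondary extinctions: 3.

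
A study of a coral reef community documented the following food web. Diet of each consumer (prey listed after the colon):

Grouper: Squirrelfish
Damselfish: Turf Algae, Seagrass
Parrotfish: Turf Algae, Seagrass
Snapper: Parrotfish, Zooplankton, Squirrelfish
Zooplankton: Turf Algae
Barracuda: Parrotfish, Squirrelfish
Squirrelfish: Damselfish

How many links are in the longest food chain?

One longest chain: Turf Algae → Damselfish → Squirrelfish → Barracuda.
It has 4 species and 3 links.

3 links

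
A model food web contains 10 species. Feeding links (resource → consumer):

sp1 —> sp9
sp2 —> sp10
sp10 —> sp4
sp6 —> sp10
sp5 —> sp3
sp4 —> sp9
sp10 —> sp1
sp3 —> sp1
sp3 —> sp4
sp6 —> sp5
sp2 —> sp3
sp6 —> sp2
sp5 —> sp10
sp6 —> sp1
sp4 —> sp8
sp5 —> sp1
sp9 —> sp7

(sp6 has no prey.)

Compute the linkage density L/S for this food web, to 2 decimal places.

L/S = 1.70

There are L = 17 links among S = 10 species.
L/S = 17/10 = 1.7000 ≈ 1.70.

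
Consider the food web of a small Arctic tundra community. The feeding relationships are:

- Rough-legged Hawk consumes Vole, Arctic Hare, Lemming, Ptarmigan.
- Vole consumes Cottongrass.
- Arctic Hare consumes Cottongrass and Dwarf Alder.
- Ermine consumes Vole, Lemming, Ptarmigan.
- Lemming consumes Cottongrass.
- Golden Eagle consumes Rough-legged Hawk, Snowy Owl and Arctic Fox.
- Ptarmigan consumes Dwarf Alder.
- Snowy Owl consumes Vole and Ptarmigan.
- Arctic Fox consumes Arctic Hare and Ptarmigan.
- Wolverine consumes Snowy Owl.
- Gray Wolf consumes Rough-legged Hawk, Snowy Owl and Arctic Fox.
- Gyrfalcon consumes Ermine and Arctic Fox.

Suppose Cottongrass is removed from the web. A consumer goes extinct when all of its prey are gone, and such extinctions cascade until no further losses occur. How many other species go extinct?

2

Remove Cottongrass.
Round 1: Lemming (all prey gone), Vole (all prey gone) → extinct.
No further losses. Total secondary extinctions: 2.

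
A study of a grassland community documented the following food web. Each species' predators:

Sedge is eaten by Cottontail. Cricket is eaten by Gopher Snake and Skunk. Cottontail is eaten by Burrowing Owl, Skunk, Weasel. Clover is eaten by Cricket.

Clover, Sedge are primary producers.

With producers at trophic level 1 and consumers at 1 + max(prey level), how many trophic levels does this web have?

3

Producers (level 1): Clover, Sedge.
Sedge → Cottontail → Weasel gives Weasel level 3.
No species has a prey at level 3, so no species reaches level 4.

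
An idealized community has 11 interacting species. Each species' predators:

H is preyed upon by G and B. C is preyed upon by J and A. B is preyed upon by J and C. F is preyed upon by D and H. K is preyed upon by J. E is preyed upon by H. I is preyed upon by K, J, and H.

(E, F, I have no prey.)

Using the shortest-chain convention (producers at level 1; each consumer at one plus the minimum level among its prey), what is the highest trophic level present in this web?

5

Producers (level 1): E, F, I.
Following each consumer down to its lowest-level prey: E → H → B → C → A (levels 1 through 5).
All prey of A (C 4) are at level 4 or above, so A is at level 1 + 4 = 5.
Every consumer has at least one prey at level 4 or below, so none exceeds level 5.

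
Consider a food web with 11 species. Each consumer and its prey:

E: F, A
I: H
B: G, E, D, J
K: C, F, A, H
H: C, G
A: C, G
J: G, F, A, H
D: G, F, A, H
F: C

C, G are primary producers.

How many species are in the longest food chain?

4 species

One longest chain: C → F → J → B.
It has 4 species and 3 links.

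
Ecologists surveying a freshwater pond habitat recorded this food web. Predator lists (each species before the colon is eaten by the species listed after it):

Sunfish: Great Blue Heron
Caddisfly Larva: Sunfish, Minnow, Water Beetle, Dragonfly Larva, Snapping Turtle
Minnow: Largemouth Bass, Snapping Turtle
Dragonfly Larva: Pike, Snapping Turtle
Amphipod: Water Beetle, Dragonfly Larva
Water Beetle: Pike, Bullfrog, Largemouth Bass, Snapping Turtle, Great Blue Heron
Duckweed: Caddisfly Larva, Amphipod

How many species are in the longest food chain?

4 species

One longest chain: Duckweed → Caddisfly Larva → Water Beetle → Pike.
It has 4 species and 3 links.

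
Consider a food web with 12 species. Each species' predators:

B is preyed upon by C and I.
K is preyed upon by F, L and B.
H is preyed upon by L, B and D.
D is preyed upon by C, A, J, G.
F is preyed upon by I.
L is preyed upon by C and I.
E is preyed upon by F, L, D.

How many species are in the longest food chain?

One longest chain: H → D → J.
It has 3 species and 2 links.

3 species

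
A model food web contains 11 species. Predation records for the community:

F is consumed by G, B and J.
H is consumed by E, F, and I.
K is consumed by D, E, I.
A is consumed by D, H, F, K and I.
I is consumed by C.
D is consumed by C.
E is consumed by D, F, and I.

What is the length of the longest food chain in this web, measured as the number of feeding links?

4 links

One longest chain: A → H → E → F → B.
It has 5 species and 4 links.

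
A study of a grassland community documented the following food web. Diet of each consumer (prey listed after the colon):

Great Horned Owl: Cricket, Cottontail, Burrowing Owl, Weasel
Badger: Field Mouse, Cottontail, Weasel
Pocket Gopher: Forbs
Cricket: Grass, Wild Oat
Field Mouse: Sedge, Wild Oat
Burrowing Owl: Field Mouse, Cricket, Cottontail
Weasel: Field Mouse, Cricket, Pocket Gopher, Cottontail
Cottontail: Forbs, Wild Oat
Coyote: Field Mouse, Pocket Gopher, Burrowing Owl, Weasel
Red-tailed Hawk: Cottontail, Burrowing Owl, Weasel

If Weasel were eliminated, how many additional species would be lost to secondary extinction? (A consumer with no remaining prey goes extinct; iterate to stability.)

Remove Weasel.
Every predator of it retains at least one other prey: Badger still has Field Mouse, Cottontail; Great Horned Owl still has Cricket, Cottontail, Burrowing Owl; Red-tailed Hawk still has Cottontail, Burrowing Owl; Coyote still has Field Mouse, Pocket Gopher, Burrowing Owl.
No consumer loses all prey, so no secondary extinctions occur.

0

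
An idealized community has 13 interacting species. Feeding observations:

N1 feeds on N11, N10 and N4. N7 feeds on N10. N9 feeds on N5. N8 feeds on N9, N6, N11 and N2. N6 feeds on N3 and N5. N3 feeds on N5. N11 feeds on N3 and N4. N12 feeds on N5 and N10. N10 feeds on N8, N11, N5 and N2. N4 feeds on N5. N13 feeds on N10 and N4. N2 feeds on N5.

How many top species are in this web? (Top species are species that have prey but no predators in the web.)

Top species (has prey, but nothing eats it): N12, N7, N13, N1.
Count: 4.

4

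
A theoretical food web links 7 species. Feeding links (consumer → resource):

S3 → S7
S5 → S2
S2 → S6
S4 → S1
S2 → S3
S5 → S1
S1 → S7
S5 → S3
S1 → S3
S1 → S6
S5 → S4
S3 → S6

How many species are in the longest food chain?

5 species

One longest chain: S6 → S3 → S1 → S4 → S5.
It has 5 species and 4 links.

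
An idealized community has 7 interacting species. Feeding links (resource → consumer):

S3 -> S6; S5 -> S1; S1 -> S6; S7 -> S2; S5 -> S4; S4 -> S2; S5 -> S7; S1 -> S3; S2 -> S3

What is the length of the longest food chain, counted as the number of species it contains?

5 species

One longest chain: S5 → S7 → S2 → S3 → S6.
It has 5 species and 4 links.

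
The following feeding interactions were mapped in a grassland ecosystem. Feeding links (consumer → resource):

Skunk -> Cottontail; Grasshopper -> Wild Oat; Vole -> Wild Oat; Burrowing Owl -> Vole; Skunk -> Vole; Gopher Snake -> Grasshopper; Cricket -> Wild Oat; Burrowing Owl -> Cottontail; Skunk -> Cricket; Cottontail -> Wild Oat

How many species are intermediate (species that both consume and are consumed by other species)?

4

Intermediate species (has both prey and predators): Vole, Cottontail, Cricket, Grasshopper.
Count: 4.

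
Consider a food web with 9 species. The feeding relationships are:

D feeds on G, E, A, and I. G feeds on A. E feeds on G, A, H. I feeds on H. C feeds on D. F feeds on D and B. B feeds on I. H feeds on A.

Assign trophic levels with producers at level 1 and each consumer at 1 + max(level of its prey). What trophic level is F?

Trophic level 5

A is a producer → level 1.
H eats A → level 2.
I eats H → level 3.
D eats I (level 3); other prey at levels: A 1, G 2, E 3 → level 4.
F eats D (level 4); other prey at levels: B 4 → level 5.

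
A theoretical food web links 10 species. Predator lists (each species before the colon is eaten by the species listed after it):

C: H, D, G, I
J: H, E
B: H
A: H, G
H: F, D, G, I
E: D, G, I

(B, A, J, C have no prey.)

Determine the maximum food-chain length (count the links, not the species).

One longest chain: B → H → F.
It has 3 species and 2 links.

2 links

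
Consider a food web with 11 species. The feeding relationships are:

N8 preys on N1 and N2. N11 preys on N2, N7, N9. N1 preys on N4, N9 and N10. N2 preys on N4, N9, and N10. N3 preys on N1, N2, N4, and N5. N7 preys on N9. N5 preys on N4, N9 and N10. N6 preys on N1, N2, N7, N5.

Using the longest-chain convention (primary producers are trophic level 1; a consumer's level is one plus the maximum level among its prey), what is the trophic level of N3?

N4 is a producer → level 1.
N2 eats N4 (level 1); other prey at levels: N10 1, N9 1 → level 2.
N3 eats N2 (level 2); other prey at levels: N4 1, N1 2, N5 2 → level 3.

Trophic level 3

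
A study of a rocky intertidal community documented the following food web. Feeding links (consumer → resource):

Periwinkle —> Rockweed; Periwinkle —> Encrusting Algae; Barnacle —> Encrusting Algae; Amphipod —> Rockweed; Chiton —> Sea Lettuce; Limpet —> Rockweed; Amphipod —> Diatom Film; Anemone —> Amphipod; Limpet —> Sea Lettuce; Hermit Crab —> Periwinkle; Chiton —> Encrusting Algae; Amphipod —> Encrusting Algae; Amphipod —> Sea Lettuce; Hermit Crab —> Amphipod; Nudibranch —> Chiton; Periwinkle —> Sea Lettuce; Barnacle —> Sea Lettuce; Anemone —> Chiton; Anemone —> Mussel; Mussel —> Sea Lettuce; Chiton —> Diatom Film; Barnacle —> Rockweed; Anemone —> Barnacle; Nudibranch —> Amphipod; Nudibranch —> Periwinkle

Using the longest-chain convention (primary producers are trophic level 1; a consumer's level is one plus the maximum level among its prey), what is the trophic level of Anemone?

Trophic level 3

Sea Lettuce is a producer → level 1.
Mussel eats Sea Lettuce → level 2.
Anemone eats Mussel (level 2); other prey at levels: Chiton 2, Amphipod 2, Barnacle 2 → level 3.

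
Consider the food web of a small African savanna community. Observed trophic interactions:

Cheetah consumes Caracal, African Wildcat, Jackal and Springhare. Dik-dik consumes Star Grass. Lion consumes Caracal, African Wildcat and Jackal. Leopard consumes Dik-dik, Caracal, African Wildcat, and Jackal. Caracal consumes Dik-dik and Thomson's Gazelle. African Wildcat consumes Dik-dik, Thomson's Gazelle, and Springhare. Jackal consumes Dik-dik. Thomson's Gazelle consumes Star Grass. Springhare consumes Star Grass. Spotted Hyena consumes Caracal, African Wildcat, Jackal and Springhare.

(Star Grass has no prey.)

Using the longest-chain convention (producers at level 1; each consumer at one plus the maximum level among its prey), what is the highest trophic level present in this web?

Producers (level 1): Star Grass.
Star Grass → Thomson's Gazelle → African Wildcat → Cheetah gives Cheetah level 4.
No species has a prey at level 4, so no species reaches level 5.

4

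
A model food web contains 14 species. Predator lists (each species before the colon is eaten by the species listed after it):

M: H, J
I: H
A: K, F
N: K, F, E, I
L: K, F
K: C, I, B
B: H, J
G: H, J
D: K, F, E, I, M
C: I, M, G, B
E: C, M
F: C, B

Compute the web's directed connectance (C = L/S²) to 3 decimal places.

The web has S = 14 species and L = 31 feeding links.
C = L / S² = 31 / 196 = 0.1582 ≈ 0.158.

C = 0.158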